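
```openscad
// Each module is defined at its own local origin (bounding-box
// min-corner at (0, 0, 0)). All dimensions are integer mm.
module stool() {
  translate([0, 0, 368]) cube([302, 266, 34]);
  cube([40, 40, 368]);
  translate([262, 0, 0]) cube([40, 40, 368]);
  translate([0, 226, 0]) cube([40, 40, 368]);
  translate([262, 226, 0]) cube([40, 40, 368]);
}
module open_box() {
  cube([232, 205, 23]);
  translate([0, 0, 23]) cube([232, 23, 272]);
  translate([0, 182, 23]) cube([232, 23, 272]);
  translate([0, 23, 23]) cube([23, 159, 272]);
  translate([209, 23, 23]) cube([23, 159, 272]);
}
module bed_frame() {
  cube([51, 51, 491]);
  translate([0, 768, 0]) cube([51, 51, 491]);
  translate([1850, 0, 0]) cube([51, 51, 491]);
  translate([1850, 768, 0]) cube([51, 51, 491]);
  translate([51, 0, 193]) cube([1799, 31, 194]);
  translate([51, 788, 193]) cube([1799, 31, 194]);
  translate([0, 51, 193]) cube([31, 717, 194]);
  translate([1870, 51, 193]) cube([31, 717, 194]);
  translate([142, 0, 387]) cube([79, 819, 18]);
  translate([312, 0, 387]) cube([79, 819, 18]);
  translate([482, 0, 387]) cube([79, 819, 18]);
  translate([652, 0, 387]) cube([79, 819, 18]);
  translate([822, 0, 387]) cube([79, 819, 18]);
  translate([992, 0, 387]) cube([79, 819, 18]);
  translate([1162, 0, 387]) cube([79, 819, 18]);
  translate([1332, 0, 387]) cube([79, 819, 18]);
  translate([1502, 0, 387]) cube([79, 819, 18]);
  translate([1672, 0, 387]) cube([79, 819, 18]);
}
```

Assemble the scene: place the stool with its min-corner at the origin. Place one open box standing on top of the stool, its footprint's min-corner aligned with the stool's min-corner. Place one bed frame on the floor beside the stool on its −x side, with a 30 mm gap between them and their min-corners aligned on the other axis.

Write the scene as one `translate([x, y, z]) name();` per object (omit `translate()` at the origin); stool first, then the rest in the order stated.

stool();
translate([0, 0, 402]) open_box();
translate([-1931, 0, 0]) bed_frame();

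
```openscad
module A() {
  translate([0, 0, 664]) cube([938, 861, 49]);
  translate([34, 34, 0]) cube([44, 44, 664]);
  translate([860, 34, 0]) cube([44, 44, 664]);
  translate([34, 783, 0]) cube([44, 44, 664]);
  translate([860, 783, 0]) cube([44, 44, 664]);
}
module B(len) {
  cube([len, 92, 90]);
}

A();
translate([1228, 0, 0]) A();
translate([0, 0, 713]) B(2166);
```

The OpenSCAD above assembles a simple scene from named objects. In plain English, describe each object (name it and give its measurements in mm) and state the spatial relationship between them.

A is a table: top 938 mm (x) × 861 mm (y), 49 mm thick, upper face at z = 713 mm, on four 44×44 mm square legs, each inset 34 mm from the nearest pair of top edges, running from z = 0 to the bottom of the top.

B is a rectangular beam 2166 mm long (x), 92 mm deep (y), 90 mm thick (z).

The beam spans the tops of two tables placed 290 mm apart, resting at z = 713 mm.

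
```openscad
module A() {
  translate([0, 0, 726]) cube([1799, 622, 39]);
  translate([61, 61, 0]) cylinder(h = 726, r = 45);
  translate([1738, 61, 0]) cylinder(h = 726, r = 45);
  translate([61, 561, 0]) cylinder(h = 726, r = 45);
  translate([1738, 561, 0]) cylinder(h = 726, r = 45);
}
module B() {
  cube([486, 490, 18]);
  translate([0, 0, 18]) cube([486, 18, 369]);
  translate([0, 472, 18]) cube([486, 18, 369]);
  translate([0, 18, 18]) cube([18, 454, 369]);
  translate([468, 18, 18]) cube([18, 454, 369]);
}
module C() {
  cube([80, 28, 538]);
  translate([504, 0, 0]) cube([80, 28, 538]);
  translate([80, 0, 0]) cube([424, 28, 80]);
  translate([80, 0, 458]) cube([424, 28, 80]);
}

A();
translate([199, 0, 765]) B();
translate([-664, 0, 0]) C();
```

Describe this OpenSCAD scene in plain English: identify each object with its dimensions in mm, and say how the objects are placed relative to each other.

A is a table with a 1799×622 mm rectangular top, 39 mm thick, top surface at z = 765 mm, supported by four round legs of 90 mm diameter, each leg's bounding box inset 16 mm from the nearest pair of top edges, running from the floor.

B is an open-topped rectangular box: outside dimensions 486×490×387 mm, with a uniform wall and base thickness of 18 mm. The base is a full 486×490 slab on the floor; four walls sit on top of the base. The front and back walls (the −y and +y sides) span the full width; the two side walls fit between them.

C is a picture frame with a 424×378 mm rectangular opening (x by z) and a uniform 80 mm border on every side. Frame depth is 28 mm along y. It is built from two vertical stiles running the full outside height and two horizontal rails spanning the gap between the stiles.

The open box is on top of the table. The picture frame is on the floor beside the table on its −x side.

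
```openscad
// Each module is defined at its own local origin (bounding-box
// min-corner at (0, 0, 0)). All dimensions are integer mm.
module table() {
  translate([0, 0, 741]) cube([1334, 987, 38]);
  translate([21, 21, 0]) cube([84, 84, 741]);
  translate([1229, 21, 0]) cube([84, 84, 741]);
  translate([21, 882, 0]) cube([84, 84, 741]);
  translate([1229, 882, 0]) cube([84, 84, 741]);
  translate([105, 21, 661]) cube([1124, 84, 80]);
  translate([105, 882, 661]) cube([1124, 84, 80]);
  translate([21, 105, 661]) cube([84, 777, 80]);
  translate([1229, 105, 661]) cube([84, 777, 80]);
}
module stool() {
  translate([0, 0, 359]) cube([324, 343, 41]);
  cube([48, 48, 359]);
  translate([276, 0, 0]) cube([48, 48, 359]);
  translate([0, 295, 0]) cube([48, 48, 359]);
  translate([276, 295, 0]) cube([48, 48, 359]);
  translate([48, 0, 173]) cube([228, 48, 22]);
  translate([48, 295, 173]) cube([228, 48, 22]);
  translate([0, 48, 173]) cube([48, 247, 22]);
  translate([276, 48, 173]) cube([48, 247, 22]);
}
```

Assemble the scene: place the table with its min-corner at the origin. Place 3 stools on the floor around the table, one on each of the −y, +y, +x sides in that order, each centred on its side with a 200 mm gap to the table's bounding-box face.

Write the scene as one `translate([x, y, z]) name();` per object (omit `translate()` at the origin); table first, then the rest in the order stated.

table();
translate([505, -543, 0]) stool();
translate([505, 1187, 0]) stool();
translate([1534, 322, 0]) stool();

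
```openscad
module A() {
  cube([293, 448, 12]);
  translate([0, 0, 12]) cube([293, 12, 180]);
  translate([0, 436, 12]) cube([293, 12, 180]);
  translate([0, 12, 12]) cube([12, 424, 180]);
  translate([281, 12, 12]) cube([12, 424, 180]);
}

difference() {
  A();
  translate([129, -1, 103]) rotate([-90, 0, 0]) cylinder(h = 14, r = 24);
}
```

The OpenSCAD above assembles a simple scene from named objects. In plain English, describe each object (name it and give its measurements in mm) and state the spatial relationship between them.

A is an open-topped rectangular box: outside dimensions 293×448×192 mm, with a uniform wall and base thickness of 12 mm. The base is a full 293×448 slab on the floor; four walls sit on top of the base. The front and back walls (the −y and +y sides) span the full width; the two side walls fit between them.

The open box has a circular hole of radius 24 mm through its front wall, centred at (x = 129, z = 103).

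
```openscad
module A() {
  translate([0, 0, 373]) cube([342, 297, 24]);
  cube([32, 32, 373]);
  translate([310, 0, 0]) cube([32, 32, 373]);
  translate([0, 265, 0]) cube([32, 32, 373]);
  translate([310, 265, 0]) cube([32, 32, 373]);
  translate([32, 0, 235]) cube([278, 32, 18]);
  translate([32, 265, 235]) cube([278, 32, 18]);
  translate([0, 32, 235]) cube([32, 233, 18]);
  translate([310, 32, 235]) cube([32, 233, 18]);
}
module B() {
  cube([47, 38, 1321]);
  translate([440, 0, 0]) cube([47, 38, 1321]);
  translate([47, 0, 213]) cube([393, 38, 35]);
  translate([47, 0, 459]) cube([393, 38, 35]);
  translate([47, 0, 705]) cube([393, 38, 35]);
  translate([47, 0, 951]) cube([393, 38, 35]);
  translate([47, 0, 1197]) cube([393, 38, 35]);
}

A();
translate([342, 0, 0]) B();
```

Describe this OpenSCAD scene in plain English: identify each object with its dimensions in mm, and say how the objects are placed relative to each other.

A is a four-legged stool. The seat is a 342×297×24 mm slab whose top surface is at z = 397 mm; four square legs, each 32×32 mm in cross-section, run from the floor (z = 0) to the underside of the seat, each flush with a corner of the seat. Four stretchers, 32 mm wide and 18 mm tall, connect adjacent legs with their undersides at z = 235 mm, each running between the inner faces of the legs it joins and aligned with the legs' outer faces on the other axis.

B is a straight ladder. Two 47×38 mm vertical rails, 1321 mm tall, stand 487 mm apart (outside-to-outside) with their front faces coplanar on the −y side. 5 rungs, each 38 mm deep and 35 mm tall, span between the inner faces of the rails, front faces flush with the rails. The lowest rung's underside is at z = 213 mm and rungs are spaced 246 mm apart (underside to underside).

The ladder is against the stool's +x side, with their −y faces flush.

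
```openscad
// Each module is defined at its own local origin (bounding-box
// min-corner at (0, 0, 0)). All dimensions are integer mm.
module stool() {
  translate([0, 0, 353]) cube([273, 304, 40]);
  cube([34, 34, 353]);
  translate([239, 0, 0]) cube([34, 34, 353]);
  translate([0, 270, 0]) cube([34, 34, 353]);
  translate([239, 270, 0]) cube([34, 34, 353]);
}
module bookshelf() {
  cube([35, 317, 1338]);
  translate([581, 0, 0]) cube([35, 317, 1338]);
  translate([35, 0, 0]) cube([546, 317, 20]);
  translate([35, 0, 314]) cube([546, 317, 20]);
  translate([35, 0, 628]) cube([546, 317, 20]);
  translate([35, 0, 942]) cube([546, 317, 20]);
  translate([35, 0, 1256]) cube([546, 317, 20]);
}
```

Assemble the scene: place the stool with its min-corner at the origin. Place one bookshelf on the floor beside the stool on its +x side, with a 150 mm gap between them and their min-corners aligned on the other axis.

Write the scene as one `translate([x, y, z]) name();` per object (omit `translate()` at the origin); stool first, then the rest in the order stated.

stool();
translate([423, 0, 0]) bookshelf();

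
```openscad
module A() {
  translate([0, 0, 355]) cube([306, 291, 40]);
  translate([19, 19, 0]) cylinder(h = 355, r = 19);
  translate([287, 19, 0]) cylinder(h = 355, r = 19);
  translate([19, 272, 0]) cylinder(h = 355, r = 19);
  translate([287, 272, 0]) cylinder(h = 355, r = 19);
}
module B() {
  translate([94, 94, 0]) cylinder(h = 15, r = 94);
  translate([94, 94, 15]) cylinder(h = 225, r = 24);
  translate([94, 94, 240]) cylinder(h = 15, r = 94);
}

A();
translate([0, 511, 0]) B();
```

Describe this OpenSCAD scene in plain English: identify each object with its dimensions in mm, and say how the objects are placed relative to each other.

A is a four-legged stool. The seat is a 306×291×40 mm slab whose top surface is at z = 395 mm; four round legs, each 38 mm in diameter, run from the floor (z = 0) to the underside of the seat, each leg's axis is inset half a diameter from the nearest pair of seat edges (so the leg's bounding box is flush with the corner).

B is a spool: two coaxial disc flanges of radius 94 mm and thickness 15 mm, joined by a core cylinder of radius 24 mm and height 225 mm. The lower flange rests on z = 0 and the three cylinders share a vertical axis.

The spool is on the floor beside the stool on its +y side.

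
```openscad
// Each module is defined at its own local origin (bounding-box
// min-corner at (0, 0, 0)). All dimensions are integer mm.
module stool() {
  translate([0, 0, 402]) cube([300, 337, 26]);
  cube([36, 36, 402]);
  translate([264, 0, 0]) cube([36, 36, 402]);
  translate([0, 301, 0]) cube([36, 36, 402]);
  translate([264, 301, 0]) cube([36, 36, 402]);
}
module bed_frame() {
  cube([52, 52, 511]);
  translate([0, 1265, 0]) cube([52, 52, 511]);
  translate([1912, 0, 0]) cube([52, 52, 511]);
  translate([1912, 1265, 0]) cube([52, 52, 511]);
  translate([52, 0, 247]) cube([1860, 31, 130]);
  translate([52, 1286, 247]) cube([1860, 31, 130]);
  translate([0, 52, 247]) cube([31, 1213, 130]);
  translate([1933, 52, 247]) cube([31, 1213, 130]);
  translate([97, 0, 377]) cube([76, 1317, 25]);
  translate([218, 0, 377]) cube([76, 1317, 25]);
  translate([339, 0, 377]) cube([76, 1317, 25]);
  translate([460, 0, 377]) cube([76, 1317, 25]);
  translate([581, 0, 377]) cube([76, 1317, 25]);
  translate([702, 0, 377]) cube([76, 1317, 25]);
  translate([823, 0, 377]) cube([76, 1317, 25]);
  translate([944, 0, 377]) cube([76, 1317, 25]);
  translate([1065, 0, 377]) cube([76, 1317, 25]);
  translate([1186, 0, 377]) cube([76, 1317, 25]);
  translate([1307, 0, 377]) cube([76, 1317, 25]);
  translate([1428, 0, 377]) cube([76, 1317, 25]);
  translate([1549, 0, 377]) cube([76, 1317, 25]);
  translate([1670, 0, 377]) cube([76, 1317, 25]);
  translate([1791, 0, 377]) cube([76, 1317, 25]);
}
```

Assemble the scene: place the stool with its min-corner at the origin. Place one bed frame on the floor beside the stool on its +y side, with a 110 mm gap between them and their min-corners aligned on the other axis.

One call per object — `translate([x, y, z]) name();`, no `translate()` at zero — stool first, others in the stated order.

stool();
translate([0, 447, 0]) bed_frame();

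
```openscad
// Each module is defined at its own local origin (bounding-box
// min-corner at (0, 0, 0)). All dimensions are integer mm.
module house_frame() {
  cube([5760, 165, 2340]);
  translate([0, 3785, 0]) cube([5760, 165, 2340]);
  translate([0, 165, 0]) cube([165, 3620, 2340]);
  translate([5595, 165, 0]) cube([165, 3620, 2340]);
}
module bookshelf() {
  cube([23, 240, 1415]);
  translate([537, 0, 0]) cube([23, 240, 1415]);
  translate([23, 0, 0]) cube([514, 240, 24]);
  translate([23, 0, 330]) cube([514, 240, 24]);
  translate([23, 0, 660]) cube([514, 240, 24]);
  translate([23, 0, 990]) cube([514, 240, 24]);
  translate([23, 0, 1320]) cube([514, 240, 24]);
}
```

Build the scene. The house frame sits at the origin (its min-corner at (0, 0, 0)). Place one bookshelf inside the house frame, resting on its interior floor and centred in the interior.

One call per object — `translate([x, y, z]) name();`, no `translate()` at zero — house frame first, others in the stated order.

house_frame();
translate([2600, 1855, 0]) bookshelf();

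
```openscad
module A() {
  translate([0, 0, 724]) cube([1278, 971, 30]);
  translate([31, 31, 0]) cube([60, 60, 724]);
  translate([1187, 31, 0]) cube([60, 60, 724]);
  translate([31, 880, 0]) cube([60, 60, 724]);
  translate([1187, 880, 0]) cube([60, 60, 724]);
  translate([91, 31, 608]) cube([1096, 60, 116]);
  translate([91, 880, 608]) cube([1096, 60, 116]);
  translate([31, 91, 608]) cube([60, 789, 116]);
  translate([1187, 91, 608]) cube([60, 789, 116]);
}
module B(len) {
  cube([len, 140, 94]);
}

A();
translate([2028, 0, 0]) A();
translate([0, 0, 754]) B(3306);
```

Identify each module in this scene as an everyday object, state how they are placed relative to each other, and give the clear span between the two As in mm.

Second table starts at x = 2028; first ends at x = 1278; clear span = 2028 − 1278 = 750 mm.

A is a table. B is a beam. A beam spans the tops of two tables. The clear span between the two tables is 750 mm.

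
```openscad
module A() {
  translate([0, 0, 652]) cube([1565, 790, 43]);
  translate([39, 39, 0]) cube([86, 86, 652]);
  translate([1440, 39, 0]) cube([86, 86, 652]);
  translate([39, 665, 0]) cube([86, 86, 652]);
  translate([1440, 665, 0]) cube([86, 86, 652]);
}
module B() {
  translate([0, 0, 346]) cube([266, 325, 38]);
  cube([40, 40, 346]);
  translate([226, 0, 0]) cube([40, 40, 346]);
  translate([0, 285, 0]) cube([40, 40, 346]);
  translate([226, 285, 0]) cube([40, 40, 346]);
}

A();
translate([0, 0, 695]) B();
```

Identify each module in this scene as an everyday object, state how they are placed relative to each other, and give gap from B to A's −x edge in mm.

The stool's min-x is at 0; the table's min-x is 0; gap = 0 mm.

A is a table. B is a stool. The stool is on top of the table. The gap from the stool to the table's −x edge is 0 mm.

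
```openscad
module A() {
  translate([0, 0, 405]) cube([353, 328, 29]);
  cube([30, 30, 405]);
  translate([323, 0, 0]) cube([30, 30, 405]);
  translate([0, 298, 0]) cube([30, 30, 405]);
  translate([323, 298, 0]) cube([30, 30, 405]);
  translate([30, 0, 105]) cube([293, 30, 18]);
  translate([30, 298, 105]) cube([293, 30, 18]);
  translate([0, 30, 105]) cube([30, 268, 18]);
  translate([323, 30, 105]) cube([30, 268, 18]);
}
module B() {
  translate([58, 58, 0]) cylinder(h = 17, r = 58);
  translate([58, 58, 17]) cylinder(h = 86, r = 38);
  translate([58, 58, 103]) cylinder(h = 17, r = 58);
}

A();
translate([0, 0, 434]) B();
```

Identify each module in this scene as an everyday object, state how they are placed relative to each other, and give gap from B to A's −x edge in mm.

The spool's min-x is at 0; the stool's min-x is 0; gap = 0 mm.

A is a stool. B is a spool. The spool is on top of the stool. The gap from the spool to the stool's −x edge is 0 mm.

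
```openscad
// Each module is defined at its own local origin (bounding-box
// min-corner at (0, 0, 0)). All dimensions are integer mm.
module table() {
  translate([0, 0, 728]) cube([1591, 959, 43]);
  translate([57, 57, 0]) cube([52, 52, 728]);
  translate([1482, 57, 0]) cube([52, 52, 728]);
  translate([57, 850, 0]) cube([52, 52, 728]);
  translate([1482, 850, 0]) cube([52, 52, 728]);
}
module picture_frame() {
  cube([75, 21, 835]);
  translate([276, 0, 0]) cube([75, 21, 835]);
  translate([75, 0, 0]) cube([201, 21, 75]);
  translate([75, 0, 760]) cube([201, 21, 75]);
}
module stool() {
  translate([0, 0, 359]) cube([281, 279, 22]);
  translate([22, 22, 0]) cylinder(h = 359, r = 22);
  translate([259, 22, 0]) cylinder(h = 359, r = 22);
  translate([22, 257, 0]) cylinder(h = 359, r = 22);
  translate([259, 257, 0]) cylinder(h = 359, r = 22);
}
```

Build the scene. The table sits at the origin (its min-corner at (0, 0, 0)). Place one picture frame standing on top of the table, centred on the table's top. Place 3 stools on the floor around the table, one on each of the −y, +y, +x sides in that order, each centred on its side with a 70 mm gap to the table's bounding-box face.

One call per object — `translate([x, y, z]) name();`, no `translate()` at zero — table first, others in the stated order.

table();
translate([620, 469, 771]) picture_frame();
translate([655, -349, 0]) stool();
translate([655, 1029, 0]) stool();
translate([1661, 340, 0]) stool();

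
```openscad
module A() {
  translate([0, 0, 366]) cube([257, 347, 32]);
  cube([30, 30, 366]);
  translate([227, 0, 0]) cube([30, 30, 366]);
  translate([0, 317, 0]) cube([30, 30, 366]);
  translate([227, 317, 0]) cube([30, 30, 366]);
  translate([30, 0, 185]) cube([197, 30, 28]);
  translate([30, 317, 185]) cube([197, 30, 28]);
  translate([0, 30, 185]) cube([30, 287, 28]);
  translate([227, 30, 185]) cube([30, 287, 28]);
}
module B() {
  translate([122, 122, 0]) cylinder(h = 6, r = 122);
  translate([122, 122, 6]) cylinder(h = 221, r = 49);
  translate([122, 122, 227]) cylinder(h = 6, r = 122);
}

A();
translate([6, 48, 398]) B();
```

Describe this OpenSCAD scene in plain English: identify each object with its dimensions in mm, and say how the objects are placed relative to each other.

A is a simple wooden stool: a rectangular seat 257 mm (x) by 347 mm (y), 32 mm thick, top face at z = 398 mm, on four square legs, each 30×30 mm in cross-section. The legs rest on z = 0, each flush with a corner of the seat. Four stretchers, 30 mm wide and 28 mm tall, connect adjacent legs with their undersides at z = 185 mm, each running between the inner faces of the legs it joins and aligned with the legs' outer faces on the other axis.

B is a spool: two coaxial disc flanges of radius 122 mm and thickness 6 mm, joined by a core cylinder of radius 49 mm and height 221 mm. The lower flange rests on z = 0 and the three cylinders share a vertical axis.

The spool is on top of the stool.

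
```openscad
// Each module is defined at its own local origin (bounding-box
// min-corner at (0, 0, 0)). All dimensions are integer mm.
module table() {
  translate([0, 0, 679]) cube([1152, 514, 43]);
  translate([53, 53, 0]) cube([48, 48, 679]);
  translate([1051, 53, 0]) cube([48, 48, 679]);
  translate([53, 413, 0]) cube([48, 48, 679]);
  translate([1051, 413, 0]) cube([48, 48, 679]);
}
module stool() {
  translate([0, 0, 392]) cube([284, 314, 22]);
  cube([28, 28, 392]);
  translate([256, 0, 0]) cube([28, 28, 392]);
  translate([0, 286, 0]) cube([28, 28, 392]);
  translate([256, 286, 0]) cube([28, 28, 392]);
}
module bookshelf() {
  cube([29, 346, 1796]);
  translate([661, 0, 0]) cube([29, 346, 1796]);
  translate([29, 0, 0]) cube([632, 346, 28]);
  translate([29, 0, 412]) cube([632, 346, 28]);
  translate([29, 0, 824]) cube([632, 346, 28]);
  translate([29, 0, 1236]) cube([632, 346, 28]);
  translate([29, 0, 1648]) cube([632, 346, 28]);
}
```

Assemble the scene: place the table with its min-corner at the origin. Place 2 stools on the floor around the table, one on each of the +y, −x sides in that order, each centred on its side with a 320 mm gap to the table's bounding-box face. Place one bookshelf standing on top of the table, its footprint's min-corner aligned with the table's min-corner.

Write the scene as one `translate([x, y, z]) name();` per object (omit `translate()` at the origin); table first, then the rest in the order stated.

table();
translate([434, 834, 0]) stool();
translate([-604, 100, 0]) stool();
translate([0, 0, 722]) bookshelf();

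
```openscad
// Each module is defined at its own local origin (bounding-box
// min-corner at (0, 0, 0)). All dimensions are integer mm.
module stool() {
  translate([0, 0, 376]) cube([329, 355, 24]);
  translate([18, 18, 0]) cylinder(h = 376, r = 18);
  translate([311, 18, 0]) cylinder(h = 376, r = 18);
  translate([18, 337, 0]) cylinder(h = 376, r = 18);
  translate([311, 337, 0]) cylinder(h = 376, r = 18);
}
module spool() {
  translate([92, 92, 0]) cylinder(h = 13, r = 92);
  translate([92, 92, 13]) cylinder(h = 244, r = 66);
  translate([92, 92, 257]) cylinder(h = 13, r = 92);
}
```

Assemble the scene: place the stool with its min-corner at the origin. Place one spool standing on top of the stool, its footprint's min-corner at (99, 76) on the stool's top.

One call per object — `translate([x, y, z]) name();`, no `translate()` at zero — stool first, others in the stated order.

stool();
translate([99, 76, 400]) spool();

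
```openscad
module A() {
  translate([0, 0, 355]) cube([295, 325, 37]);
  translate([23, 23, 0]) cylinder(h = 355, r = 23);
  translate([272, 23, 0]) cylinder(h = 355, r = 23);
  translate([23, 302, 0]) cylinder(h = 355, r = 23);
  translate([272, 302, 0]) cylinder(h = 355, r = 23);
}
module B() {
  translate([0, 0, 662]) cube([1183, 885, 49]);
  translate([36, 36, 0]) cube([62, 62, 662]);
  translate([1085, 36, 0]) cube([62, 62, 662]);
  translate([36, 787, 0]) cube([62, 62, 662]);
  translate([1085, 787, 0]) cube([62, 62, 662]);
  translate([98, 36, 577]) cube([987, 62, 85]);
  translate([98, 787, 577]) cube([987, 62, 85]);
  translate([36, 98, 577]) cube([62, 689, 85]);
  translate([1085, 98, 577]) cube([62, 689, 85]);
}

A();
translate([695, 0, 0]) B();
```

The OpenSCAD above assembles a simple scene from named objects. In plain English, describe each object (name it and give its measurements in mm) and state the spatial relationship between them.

A is a simple wooden stool: a rectangular seat 295 mm (x) by 325 mm (y), 37 mm thick, top face at z = 392 mm, on four round legs, each 46 mm in diameter. The legs rest on z = 0, each leg's axis is inset half a diameter from the nearest pair of seat edges (so the leg's bounding box is flush with the corner).

B is a table with a 1183×885 mm rectangular top, 49 mm thick, top surface at z = 711 mm, supported by four 62×62 mm square legs, each inset 36 mm from the nearest pair of top edges, running from the floor. Four apron rails, 62 mm thick and 85 mm tall, run between adjacent legs with their top edges flush with the underside of the top and their outer faces flush with the legs' outer faces.

The table is on the floor beside the stool on its +x side.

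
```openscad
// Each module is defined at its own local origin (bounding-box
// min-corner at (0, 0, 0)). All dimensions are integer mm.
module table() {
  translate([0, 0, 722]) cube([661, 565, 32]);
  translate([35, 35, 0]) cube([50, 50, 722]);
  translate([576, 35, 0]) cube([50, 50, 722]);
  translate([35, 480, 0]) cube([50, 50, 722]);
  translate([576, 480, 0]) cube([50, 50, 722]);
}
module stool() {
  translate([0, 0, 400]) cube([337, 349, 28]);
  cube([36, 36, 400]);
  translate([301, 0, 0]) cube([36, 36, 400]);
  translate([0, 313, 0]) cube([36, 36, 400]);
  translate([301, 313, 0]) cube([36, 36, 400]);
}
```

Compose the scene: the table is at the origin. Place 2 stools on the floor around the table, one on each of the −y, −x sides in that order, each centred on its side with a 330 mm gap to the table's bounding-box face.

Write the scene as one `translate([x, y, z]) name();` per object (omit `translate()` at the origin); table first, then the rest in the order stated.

table();
translate([162, -679, 0]) stool();
translate([-667, 108, 0]) stool();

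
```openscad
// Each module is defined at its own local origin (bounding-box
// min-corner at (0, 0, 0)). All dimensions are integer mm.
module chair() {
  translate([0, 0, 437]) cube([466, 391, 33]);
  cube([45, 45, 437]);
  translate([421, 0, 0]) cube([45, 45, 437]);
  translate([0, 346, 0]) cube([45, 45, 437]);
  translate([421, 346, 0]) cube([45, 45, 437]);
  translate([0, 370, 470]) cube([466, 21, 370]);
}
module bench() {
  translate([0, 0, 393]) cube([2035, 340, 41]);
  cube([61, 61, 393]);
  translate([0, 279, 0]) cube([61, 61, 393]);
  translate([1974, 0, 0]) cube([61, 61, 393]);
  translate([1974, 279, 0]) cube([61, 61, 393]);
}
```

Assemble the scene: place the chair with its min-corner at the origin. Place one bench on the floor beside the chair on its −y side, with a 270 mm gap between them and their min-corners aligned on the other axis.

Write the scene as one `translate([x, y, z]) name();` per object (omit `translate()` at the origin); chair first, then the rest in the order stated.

chair();
translate([0, -610, 0]) bench();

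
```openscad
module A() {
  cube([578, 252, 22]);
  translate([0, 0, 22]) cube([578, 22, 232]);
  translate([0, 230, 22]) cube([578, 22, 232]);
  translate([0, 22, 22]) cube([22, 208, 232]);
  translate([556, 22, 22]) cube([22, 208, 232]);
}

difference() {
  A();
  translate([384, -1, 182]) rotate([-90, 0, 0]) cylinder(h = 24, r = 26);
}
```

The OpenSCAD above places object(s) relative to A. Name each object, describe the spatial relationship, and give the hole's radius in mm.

The subtracted cylinder has r = 26 mm.

A is an open box. The open box has a circular hole through its front wall. The hole's radius is 26 mm.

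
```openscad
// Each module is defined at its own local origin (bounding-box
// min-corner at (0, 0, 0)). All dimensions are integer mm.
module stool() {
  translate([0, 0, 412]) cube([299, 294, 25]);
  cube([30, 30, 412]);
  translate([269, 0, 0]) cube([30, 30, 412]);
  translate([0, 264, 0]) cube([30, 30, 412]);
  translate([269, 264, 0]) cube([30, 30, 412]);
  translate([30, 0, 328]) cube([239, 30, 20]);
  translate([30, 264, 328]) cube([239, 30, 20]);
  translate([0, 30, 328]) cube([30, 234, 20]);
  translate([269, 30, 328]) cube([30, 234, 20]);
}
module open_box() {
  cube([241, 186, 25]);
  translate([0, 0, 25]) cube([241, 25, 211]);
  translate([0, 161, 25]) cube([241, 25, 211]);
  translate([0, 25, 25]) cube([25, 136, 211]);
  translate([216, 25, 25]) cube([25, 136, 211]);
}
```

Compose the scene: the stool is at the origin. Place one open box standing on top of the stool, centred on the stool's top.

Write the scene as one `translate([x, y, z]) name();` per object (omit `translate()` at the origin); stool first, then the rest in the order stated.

stool();
translate([29, 54, 437]) open_box();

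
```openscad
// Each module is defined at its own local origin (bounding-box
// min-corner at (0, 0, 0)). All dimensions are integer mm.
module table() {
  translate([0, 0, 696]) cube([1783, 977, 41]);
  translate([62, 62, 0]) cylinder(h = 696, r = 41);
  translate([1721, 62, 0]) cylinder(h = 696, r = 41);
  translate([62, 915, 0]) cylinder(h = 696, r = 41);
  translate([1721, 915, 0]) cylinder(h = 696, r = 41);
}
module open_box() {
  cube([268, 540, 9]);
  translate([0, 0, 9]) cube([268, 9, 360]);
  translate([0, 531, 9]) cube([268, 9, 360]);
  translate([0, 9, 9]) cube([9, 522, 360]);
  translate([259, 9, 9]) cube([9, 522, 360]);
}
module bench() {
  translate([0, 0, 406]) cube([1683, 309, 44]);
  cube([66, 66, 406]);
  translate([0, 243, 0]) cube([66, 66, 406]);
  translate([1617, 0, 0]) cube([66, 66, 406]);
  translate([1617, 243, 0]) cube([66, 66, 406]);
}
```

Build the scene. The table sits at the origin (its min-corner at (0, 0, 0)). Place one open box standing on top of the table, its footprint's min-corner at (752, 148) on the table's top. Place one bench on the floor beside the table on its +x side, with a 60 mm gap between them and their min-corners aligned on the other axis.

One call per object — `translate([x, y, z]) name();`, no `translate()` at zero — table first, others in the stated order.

table();
translate([752, 148, 737]) open_box();
translate([1843, 0, 0]) bench();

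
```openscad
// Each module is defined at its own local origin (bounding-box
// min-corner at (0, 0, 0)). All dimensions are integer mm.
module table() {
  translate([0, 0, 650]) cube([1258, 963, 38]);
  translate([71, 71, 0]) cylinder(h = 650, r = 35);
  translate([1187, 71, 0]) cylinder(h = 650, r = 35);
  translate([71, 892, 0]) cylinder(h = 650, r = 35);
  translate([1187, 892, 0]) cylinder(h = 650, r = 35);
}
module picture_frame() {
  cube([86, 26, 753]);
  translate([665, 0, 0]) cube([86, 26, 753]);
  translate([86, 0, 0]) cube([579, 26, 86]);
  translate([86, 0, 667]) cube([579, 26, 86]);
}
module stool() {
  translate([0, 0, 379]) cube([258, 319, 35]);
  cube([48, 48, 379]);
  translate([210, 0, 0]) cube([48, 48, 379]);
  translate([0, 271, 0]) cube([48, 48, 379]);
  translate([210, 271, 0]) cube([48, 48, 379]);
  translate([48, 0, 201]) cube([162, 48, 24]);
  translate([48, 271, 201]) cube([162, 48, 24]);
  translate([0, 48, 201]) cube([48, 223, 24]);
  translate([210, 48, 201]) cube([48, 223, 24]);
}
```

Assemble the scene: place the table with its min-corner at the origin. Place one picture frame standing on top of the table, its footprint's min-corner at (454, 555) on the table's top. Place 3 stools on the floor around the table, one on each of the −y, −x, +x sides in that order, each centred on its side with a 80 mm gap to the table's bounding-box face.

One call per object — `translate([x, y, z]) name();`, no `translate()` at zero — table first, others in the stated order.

table();
translate([454, 555, 688]) picture_frame();
translate([500, -399, 0]) stool();
translate([-338, 322, 0]) stool();
translate([1338, 322, 0]) stool();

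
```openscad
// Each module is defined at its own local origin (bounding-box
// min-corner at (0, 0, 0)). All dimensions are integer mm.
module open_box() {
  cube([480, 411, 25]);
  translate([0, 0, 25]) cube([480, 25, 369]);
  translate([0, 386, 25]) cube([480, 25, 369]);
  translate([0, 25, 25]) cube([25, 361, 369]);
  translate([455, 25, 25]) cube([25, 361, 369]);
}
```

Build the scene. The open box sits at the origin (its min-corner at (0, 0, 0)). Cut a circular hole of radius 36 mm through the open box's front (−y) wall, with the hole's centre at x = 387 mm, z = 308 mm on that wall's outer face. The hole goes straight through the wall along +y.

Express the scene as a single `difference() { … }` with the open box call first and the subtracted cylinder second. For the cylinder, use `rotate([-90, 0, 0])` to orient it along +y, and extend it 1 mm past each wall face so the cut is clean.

difference() {
  open_box();
  translate([387, -1, 308]) rotate([-90, 0, 0]) cylinder(h = 27, r = 36);
}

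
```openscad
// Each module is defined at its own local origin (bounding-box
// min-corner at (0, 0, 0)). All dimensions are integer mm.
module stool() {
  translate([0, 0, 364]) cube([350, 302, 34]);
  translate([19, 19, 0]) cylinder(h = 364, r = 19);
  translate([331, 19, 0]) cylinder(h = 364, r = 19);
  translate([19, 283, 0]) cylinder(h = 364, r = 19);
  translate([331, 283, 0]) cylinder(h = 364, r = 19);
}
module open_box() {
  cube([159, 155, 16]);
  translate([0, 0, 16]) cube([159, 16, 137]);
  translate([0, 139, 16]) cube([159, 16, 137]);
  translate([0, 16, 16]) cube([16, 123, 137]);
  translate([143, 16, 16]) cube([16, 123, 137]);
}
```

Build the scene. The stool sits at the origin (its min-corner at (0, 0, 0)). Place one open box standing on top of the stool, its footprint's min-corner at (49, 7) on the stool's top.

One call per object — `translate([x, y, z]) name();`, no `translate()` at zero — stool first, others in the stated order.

stool();
translate([49, 7, 398]) open_box();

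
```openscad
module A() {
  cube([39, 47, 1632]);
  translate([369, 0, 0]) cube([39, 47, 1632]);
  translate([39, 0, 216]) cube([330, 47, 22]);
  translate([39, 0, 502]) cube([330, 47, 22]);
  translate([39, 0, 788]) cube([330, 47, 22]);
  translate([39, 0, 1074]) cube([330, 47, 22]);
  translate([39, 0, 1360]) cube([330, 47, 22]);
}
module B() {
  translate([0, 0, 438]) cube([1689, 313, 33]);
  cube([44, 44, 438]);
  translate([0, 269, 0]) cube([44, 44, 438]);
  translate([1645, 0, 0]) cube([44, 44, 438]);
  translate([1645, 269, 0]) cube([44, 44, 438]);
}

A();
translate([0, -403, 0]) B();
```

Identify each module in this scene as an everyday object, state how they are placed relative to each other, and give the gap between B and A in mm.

The bench's nearest face is 90 mm from the ladder's −y face.

A is a ladder. B is a bench. The bench is on the floor beside the ladder on its −y side. The gap between the bench and the ladder is 90 mm.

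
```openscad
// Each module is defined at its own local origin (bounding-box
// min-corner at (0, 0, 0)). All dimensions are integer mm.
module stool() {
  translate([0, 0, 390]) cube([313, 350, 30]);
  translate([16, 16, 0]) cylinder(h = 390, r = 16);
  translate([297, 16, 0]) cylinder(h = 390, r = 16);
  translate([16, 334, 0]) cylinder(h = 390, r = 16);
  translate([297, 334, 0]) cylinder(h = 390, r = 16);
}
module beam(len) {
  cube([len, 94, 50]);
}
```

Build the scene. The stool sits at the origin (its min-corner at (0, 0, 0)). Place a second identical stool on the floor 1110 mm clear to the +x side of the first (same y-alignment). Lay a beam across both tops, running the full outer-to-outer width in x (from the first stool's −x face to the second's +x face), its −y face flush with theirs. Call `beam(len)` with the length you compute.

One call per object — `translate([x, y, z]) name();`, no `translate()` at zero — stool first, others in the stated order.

stool();
translate([1423, 0, 0]) stool();
translate([0, 0, 420]) beam(1736);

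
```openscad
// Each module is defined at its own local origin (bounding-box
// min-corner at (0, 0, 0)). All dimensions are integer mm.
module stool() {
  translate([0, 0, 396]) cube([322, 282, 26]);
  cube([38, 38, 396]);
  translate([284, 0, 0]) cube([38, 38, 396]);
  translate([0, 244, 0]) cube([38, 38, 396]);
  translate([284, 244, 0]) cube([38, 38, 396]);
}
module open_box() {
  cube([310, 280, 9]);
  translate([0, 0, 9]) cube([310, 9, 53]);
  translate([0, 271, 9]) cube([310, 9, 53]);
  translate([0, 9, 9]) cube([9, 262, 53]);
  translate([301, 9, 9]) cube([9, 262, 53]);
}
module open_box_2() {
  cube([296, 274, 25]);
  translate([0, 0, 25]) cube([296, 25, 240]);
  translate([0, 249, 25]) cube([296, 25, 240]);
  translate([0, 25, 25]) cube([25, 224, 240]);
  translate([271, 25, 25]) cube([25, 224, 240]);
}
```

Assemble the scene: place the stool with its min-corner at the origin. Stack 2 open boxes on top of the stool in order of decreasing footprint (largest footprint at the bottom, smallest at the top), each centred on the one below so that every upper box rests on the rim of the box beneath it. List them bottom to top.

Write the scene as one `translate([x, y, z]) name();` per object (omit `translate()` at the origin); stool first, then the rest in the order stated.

stool();
translate([6, 1, 422]) open_box();
translate([13, 4, 484]) open_box_2();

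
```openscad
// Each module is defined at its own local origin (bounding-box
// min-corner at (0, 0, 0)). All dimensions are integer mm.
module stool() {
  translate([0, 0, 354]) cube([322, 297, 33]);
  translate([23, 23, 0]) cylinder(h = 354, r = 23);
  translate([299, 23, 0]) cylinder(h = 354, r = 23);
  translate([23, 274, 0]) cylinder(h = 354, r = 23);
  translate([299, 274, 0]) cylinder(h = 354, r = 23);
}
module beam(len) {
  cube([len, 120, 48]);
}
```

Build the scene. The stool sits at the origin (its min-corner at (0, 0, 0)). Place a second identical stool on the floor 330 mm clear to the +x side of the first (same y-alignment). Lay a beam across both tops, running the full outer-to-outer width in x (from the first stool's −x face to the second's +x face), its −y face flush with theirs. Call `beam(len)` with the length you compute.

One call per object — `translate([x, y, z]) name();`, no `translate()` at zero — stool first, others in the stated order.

stool();
translate([652, 0, 0]) stool();
translate([0, 0, 387]) beam(974);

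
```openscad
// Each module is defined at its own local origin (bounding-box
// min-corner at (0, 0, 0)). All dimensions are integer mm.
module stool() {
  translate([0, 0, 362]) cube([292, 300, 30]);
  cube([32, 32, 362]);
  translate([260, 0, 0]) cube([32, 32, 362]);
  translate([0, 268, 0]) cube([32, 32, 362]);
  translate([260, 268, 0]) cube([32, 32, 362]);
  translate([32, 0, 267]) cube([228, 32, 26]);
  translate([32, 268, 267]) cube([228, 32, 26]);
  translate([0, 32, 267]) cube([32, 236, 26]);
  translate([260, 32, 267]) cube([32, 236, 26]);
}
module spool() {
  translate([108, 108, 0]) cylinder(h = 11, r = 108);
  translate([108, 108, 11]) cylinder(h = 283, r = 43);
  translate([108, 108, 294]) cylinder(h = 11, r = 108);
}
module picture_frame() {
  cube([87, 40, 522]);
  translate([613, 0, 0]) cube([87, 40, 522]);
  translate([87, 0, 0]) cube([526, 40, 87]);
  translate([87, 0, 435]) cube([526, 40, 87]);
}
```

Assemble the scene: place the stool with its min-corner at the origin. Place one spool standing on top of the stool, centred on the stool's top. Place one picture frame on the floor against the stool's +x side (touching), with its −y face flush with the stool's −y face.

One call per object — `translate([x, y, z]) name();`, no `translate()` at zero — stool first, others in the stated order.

stool();
translate([38, 42, 392]) spool();
translate([292, 0, 0]) picture_frame();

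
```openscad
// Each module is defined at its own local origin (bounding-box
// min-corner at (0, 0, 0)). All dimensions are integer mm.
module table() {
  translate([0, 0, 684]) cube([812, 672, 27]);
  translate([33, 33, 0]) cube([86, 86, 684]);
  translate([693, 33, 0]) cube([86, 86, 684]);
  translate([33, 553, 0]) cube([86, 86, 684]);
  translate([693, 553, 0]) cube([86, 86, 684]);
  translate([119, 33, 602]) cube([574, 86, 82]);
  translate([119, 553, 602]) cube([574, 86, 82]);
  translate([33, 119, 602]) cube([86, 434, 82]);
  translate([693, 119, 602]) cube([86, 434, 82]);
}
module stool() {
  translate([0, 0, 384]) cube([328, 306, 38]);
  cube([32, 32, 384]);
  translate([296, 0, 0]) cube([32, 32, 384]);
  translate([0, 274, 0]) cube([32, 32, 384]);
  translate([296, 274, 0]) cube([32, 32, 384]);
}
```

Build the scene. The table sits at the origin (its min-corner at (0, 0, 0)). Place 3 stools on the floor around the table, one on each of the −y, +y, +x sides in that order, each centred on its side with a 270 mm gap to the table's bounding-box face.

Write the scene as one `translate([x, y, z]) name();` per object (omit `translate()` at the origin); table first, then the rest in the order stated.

table();
translate([242, -576, 0]) stool();
translate([242, 942, 0]) stool();
translate([1082, 183, 0]) stool();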